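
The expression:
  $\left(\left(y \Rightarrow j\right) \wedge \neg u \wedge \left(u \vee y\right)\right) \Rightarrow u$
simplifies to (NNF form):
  $u \vee \neg j \vee \neg y$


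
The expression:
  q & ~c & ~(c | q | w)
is never true.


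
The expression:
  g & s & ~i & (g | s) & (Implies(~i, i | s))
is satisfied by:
  {s: True, g: True, i: False}


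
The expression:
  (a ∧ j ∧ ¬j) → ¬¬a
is always true.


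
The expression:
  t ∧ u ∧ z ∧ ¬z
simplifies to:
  False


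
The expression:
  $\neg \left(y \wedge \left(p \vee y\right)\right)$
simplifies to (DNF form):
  $\neg y$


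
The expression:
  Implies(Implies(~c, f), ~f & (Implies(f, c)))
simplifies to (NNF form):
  ~f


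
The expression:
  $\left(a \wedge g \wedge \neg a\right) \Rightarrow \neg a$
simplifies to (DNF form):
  $\text{True}$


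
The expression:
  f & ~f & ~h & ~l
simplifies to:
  False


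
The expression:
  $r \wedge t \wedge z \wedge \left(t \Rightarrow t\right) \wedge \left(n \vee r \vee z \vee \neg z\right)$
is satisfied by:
  {t: True, z: True, r: True}


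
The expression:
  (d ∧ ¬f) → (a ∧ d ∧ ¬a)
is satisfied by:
  {f: True, d: False}
  {d: False, f: False}
  {d: True, f: True}


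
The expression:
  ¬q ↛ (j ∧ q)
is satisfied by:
  {q: False}


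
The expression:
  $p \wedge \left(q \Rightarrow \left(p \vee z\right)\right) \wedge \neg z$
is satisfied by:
  {p: True, z: False}


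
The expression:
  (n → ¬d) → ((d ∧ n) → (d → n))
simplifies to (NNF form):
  True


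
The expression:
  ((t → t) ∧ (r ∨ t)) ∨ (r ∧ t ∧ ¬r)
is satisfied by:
  {r: True, t: True}
  {r: True, t: False}
  {t: True, r: False}


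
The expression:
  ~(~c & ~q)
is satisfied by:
  {q: True, c: True}
  {q: True, c: False}
  {c: True, q: False}


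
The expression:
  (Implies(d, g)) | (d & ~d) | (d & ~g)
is always true.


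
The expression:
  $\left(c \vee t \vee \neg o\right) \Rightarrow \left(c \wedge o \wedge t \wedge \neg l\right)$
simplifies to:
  $o \wedge \left(c \vee \neg t\right) \wedge \left(t \vee \neg c\right) \wedge \left(\neg l \vee \neg t\right)$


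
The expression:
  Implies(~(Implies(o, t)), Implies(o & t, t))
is always true.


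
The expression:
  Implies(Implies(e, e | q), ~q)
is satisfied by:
  {q: False}


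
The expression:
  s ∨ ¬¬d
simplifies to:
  d ∨ s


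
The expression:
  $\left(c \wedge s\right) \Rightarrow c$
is always true.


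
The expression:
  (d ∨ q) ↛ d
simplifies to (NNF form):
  q ∧ ¬d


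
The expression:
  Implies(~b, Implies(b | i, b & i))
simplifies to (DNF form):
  b | ~i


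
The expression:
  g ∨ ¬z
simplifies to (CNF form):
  g ∨ ¬z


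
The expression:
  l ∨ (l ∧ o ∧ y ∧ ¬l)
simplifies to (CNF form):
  l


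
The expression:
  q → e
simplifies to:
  e ∨ ¬q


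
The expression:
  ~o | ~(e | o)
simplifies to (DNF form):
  ~o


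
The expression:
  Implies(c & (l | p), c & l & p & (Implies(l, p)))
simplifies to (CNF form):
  (l | ~c | ~l) & (l | ~c | ~p) & (p | ~c | ~l) & (p | ~c | ~p)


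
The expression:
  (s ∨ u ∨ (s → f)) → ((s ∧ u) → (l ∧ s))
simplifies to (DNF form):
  l ∨ ¬s ∨ ¬u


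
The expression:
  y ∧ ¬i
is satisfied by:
  {y: True, i: False}


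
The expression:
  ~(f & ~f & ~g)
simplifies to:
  True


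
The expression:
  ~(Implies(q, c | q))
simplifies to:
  False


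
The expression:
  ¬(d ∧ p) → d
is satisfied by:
  {d: True}


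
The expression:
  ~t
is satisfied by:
  {t: False}


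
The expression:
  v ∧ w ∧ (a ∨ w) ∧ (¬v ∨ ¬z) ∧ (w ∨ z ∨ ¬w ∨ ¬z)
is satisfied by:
  {w: True, v: True, z: False}


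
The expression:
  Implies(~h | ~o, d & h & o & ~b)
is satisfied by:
  {h: True, o: True}


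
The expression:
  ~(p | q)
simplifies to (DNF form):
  ~p & ~q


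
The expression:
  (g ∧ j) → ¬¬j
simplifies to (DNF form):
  True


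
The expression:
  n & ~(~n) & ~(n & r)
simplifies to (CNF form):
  n & ~r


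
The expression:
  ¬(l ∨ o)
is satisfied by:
  {o: False, l: False}


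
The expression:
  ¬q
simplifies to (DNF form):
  ¬q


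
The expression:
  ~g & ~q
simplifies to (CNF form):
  ~g & ~q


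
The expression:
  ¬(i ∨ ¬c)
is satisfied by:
  {c: True, i: False}


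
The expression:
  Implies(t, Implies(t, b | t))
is always true.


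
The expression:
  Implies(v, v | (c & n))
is always true.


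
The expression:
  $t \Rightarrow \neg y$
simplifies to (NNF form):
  $\neg t \vee \neg y$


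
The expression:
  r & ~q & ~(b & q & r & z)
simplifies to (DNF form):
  r & ~q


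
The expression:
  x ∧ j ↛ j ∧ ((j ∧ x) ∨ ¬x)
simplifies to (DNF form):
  False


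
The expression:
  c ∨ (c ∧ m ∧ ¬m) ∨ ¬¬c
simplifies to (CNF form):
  c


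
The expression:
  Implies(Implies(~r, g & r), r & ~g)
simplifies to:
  ~g | ~r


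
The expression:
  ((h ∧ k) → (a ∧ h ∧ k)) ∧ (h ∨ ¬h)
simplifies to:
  a ∨ ¬h ∨ ¬k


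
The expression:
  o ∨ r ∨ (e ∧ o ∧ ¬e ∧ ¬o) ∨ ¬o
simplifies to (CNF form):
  True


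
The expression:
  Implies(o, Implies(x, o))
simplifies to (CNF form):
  True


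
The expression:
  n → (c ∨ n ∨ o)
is always true.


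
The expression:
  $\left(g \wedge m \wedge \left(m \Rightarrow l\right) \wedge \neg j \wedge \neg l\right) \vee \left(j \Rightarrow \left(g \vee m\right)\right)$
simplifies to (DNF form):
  $g \vee m \vee \neg j$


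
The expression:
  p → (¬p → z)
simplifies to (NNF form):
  True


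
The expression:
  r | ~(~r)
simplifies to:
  r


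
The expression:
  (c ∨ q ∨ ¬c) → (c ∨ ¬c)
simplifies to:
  True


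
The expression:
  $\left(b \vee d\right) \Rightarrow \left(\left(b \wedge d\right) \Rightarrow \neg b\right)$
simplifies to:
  $\neg b \vee \neg d$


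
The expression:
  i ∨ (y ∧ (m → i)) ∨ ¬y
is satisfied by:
  {i: True, m: False, y: False}
  {m: False, y: False, i: False}
  {i: True, y: True, m: False}
  {y: True, m: False, i: False}
  {i: True, m: True, y: False}
  {m: True, i: False, y: False}
  {i: True, y: True, m: True}


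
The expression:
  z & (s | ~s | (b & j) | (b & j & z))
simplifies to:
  z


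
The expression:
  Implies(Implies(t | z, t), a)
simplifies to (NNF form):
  a | (z & ~t)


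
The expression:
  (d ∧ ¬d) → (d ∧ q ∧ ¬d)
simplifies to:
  True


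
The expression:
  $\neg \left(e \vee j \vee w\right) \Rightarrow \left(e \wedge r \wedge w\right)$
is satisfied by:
  {e: True, w: True, j: True}
  {e: True, w: True, j: False}
  {e: True, j: True, w: False}
  {e: True, j: False, w: False}
  {w: True, j: True, e: False}
  {w: True, j: False, e: False}
  {j: True, w: False, e: False}


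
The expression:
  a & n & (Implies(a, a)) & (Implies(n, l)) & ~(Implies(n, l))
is never true.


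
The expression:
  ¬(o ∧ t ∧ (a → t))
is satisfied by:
  {o: False, t: False}
  {t: True, o: False}
  {o: True, t: False}


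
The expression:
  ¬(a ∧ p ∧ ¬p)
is always true.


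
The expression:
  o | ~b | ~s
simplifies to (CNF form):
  o | ~b | ~s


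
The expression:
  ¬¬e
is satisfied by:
  {e: True}


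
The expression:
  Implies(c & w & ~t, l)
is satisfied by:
  {t: True, l: True, w: False, c: False}
  {t: True, w: False, c: False, l: False}
  {l: True, w: False, c: False, t: False}
  {l: False, w: False, c: False, t: False}
  {t: True, c: True, l: True, w: False}
  {t: True, c: True, l: False, w: False}
  {c: True, l: True, t: False, w: False}
  {c: True, t: False, w: False, l: False}
  {l: True, t: True, w: True, c: False}
  {t: True, w: True, l: False, c: False}
  {l: True, w: True, t: False, c: False}
  {w: True, t: False, c: False, l: False}
  {t: True, c: True, w: True, l: True}
  {t: True, c: True, w: True, l: False}
  {c: True, w: True, l: True, t: False}


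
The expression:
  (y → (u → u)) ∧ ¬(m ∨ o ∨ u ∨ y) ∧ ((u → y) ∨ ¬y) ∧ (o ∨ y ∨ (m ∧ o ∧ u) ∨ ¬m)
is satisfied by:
  {u: False, y: False, o: False, m: False}


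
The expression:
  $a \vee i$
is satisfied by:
  {i: True, a: True}
  {i: True, a: False}
  {a: True, i: False}


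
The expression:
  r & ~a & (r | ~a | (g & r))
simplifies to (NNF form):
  r & ~a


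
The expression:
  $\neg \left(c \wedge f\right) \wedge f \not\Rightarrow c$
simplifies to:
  $f \wedge \neg c$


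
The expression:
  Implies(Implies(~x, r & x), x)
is always true.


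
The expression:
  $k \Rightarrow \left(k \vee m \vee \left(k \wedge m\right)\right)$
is always true.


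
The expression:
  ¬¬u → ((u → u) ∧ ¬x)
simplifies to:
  ¬u ∨ ¬x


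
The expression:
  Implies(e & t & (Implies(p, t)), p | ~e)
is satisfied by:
  {p: True, e: False, t: False}
  {e: False, t: False, p: False}
  {p: True, t: True, e: False}
  {t: True, e: False, p: False}
  {p: True, e: True, t: False}
  {e: True, p: False, t: False}
  {p: True, t: True, e: True}


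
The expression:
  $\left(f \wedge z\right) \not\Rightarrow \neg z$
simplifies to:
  $f \wedge z$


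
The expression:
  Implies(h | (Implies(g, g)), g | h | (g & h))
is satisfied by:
  {g: True, h: True}
  {g: True, h: False}
  {h: True, g: False}


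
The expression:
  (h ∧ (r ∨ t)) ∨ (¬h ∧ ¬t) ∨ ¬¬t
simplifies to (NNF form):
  r ∨ t ∨ ¬h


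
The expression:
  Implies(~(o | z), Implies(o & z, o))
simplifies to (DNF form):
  True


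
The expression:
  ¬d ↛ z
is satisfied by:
  {z: True, d: False}
  {d: False, z: False}
  {d: True, z: True}


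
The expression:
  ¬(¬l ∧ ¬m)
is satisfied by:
  {m: True, l: True}
  {m: True, l: False}
  {l: True, m: False}


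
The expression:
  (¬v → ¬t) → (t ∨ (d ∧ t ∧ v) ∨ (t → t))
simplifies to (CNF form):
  True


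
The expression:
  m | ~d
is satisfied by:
  {m: True, d: False}
  {d: False, m: False}
  {d: True, m: True}


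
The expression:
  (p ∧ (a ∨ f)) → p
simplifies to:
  True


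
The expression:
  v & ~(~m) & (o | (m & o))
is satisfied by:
  {m: True, o: True, v: True}


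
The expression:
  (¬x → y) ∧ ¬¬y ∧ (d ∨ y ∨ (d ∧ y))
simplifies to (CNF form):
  y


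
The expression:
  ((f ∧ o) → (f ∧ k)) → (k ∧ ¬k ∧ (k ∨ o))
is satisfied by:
  {f: True, o: True, k: False}


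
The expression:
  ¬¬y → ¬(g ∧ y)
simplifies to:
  ¬g ∨ ¬y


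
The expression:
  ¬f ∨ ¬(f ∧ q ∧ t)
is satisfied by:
  {t: False, q: False, f: False}
  {f: True, t: False, q: False}
  {q: True, t: False, f: False}
  {f: True, q: True, t: False}
  {t: True, f: False, q: False}
  {f: True, t: True, q: False}
  {q: True, t: True, f: False}


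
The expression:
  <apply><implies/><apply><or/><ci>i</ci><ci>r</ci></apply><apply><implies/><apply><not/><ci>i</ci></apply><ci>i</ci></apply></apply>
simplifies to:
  <apply><or/><ci>i</ci><apply><not/><ci>r</ci></apply></apply>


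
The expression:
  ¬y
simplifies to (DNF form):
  ¬y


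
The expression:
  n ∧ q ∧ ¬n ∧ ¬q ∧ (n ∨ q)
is never true.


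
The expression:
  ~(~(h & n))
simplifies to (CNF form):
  h & n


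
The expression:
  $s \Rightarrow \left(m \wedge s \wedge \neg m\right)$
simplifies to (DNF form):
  $\neg s$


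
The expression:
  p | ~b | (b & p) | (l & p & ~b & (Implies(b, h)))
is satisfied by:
  {p: True, b: False}
  {b: False, p: False}
  {b: True, p: True}


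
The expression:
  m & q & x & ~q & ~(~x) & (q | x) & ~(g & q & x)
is never true.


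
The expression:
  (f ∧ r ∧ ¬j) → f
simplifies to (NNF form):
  True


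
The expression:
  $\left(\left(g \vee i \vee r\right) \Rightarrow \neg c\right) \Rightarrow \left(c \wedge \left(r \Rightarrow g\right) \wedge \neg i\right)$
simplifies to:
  $c$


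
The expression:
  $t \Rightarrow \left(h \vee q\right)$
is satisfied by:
  {q: True, h: True, t: False}
  {q: True, h: False, t: False}
  {h: True, q: False, t: False}
  {q: False, h: False, t: False}
  {q: True, t: True, h: True}
  {q: True, t: True, h: False}
  {t: True, h: True, q: False}


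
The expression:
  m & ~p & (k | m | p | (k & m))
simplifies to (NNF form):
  m & ~p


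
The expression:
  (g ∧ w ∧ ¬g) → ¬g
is always true.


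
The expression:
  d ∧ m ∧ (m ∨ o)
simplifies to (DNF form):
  d ∧ m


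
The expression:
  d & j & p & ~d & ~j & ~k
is never true.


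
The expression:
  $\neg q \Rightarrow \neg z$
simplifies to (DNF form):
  $q \vee \neg z$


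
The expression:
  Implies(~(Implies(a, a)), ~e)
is always true.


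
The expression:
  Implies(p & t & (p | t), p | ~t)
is always true.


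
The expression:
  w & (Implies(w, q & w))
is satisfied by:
  {w: True, q: True}


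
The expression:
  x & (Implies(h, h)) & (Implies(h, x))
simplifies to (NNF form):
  x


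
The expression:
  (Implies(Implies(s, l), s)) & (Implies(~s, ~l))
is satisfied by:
  {s: True}


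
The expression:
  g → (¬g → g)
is always true.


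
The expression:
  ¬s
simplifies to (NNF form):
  ¬s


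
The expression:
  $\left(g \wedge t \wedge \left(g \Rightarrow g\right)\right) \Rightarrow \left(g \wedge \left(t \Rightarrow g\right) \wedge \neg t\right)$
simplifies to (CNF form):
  $\neg g \vee \neg t$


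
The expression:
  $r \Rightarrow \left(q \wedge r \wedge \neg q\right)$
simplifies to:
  $\neg r$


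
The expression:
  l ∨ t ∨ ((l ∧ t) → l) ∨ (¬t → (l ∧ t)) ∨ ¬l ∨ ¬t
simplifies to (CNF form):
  True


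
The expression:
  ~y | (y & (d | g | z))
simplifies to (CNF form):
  d | g | z | ~y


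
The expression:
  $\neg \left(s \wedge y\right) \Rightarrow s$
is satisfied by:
  {s: True}


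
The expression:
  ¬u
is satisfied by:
  {u: False}


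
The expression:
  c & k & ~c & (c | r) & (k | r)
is never true.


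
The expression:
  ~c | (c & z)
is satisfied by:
  {z: True, c: False}
  {c: False, z: False}
  {c: True, z: True}


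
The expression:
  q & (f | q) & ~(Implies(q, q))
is never true.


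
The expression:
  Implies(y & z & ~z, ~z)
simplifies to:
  True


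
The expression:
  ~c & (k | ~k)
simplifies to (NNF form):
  ~c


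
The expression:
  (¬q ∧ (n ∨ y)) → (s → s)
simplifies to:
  True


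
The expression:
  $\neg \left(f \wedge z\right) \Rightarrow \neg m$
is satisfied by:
  {z: True, f: True, m: False}
  {z: True, f: False, m: False}
  {f: True, z: False, m: False}
  {z: False, f: False, m: False}
  {z: True, m: True, f: True}


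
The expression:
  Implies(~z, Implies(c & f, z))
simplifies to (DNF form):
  z | ~c | ~f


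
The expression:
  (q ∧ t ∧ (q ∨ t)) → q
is always true.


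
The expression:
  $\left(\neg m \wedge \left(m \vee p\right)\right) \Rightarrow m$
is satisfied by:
  {m: True, p: False}
  {p: False, m: False}
  {p: True, m: True}


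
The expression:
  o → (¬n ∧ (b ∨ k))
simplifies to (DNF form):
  (b ∧ ¬n) ∨ (k ∧ ¬n) ∨ ¬o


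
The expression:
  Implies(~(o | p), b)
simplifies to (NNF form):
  b | o | p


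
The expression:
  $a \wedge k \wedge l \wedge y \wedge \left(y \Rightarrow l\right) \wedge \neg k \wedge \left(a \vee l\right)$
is never true.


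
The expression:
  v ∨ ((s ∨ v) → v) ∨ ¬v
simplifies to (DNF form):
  True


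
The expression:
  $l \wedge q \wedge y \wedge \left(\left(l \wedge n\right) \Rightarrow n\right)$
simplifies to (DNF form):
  $l \wedge q \wedge y$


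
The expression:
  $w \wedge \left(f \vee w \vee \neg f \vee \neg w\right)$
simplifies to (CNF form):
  $w$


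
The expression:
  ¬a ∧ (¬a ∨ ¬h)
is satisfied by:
  {a: False}


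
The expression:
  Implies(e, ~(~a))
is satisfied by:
  {a: True, e: False}
  {e: False, a: False}
  {e: True, a: True}


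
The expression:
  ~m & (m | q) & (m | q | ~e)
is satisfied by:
  {q: True, m: False}


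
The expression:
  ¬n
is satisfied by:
  {n: False}


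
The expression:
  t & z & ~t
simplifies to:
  False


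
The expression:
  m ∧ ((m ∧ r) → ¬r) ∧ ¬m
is never true.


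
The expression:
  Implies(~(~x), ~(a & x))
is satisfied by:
  {x: False, a: False}
  {a: True, x: False}
  {x: True, a: False}


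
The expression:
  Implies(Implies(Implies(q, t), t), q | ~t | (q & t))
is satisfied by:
  {q: True, t: False}
  {t: False, q: False}
  {t: True, q: True}


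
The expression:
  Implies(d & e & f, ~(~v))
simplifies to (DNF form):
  v | ~d | ~e | ~f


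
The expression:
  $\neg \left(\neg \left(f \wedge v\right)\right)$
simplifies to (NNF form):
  $f \wedge v$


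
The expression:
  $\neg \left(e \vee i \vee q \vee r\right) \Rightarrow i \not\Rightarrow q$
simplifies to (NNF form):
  $e \vee i \vee q \vee r$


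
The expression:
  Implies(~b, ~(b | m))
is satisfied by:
  {b: True, m: False}
  {m: False, b: False}
  {m: True, b: True}


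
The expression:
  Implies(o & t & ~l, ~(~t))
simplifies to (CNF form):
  True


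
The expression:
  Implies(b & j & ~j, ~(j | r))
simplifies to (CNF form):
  True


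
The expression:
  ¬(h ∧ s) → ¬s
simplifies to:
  h ∨ ¬s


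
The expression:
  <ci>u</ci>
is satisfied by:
  {u: True}


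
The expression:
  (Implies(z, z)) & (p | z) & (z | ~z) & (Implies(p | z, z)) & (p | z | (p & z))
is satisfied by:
  {z: True}


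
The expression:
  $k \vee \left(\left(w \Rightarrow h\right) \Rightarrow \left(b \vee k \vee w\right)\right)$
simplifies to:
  $b \vee k \vee w$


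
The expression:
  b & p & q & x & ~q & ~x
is never true.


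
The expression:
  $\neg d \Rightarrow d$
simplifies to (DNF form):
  $d$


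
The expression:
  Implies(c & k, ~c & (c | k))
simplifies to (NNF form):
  ~c | ~k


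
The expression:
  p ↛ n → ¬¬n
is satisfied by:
  {n: True, p: False}
  {p: False, n: False}
  {p: True, n: True}


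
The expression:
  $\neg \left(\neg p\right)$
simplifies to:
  $p$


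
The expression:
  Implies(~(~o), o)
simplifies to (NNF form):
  True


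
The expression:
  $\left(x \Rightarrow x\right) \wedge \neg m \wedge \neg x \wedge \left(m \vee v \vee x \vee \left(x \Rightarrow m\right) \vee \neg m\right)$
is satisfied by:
  {x: False, m: False}


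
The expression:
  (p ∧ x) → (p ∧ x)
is always true.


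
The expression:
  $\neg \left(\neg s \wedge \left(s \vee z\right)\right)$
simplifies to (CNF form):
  $s \vee \neg z$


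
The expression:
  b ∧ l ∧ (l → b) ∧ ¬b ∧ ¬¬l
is never true.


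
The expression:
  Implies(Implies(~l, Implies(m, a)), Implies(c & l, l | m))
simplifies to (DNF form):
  True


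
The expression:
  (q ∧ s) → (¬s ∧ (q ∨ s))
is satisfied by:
  {s: False, q: False}
  {q: True, s: False}
  {s: True, q: False}


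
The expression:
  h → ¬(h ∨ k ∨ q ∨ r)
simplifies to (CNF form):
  ¬h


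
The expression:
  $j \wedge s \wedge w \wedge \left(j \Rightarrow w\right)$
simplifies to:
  $j \wedge s \wedge w$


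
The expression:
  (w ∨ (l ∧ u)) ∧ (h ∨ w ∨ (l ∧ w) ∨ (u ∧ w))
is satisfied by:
  {w: True, h: True, l: True, u: True}
  {w: True, h: True, l: True, u: False}
  {w: True, h: True, u: True, l: False}
  {w: True, h: True, u: False, l: False}
  {w: True, l: True, u: True, h: False}
  {w: True, l: True, u: False, h: False}
  {w: True, l: False, u: True, h: False}
  {w: True, l: False, u: False, h: False}
  {h: True, l: True, u: True, w: False}


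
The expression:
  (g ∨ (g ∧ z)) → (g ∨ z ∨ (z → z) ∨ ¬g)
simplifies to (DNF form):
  True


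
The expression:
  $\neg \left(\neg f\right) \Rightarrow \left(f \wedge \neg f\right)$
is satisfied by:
  {f: False}


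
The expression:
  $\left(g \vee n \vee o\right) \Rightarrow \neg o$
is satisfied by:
  {o: False}


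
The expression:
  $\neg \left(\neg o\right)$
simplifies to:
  $o$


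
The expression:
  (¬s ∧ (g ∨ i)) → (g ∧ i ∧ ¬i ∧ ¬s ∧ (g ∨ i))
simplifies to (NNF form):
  s ∨ (¬g ∧ ¬i)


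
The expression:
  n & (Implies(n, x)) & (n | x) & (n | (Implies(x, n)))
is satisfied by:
  {x: True, n: True}


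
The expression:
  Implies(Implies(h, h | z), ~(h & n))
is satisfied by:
  {h: False, n: False}
  {n: True, h: False}
  {h: True, n: False}


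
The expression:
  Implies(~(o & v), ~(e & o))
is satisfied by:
  {v: True, o: False, e: False}
  {o: False, e: False, v: False}
  {v: True, e: True, o: False}
  {e: True, o: False, v: False}
  {v: True, o: True, e: False}
  {o: True, v: False, e: False}
  {v: True, e: True, o: True}


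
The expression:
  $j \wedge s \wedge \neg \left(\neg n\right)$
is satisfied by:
  {j: True, s: True, n: True}


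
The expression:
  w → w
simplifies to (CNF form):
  True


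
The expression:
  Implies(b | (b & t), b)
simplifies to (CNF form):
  True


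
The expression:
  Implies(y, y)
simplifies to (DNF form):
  True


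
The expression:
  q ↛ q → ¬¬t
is always true.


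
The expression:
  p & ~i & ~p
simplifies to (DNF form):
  False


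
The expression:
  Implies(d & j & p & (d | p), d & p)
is always true.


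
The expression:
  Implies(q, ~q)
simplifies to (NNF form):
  ~q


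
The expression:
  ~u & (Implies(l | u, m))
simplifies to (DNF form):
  (m & ~u) | (~l & ~u)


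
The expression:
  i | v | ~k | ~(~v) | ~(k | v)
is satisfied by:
  {i: True, v: True, k: False}
  {i: True, k: False, v: False}
  {v: True, k: False, i: False}
  {v: False, k: False, i: False}
  {i: True, v: True, k: True}
  {i: True, k: True, v: False}
  {v: True, k: True, i: False}


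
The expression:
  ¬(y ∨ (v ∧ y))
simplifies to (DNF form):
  ¬y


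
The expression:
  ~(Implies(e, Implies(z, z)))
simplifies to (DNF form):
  False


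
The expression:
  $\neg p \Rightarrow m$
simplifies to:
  $m \vee p$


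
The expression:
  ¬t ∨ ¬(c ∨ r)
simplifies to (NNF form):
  (¬c ∧ ¬r) ∨ ¬t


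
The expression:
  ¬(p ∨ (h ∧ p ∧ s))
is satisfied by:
  {p: False}


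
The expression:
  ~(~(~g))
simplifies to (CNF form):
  ~g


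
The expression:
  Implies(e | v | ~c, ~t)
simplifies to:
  ~t | (c & ~e & ~v)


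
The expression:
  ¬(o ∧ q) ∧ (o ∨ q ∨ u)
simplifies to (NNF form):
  (o ∧ ¬q) ∨ (q ∧ ¬o) ∨ (u ∧ ¬o)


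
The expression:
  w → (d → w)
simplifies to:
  True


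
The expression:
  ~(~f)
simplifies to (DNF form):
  f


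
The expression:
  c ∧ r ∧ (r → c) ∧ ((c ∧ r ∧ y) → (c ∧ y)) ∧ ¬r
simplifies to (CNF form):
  False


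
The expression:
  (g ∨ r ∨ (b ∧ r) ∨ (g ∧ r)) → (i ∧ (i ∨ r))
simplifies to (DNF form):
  i ∨ (¬g ∧ ¬r)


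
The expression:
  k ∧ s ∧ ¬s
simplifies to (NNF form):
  False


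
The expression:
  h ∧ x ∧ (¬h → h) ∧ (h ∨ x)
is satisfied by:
  {h: True, x: True}


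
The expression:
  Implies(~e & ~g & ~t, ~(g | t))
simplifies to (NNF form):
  True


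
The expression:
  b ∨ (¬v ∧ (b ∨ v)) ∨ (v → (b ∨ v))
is always true.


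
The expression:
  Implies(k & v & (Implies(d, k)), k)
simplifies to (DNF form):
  True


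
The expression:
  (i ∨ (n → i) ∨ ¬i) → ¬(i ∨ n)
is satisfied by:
  {n: False, i: False}


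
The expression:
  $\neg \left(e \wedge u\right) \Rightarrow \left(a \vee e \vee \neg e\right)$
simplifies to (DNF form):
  $\text{True}$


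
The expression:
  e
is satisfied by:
  {e: True}


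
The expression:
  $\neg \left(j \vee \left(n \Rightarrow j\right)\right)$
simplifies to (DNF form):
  $n \wedge \neg j$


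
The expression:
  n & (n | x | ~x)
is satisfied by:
  {n: True}


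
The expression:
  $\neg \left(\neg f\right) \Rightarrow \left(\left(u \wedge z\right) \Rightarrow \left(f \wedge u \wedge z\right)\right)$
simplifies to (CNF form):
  $\text{True}$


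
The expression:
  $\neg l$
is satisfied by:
  {l: False}


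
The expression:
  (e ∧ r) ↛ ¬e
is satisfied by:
  {r: True, e: True}


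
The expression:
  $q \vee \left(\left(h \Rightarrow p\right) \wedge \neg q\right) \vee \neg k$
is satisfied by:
  {p: True, q: True, h: False, k: False}
  {p: True, h: False, k: False, q: False}
  {q: True, h: False, k: False, p: False}
  {q: False, h: False, k: False, p: False}
  {p: True, k: True, q: True, h: False}
  {p: True, k: True, q: False, h: False}
  {k: True, q: True, p: False, h: False}
  {k: True, p: False, h: False, q: False}
  {q: True, p: True, h: True, k: False}
  {p: True, h: True, q: False, k: False}
  {q: True, h: True, p: False, k: False}
  {h: True, p: False, k: False, q: False}
  {p: True, k: True, h: True, q: True}
  {p: True, k: True, h: True, q: False}
  {k: True, h: True, q: True, p: False}


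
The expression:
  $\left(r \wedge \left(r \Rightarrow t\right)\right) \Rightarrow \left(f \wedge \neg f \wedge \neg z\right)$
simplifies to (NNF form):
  $\neg r \vee \neg t$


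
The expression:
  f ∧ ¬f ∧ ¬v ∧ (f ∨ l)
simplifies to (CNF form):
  False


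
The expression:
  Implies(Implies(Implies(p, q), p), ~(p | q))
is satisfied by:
  {p: False}


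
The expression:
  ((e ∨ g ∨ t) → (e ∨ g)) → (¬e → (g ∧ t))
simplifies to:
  e ∨ t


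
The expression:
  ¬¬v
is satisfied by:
  {v: True}


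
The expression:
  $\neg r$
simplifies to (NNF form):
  $\neg r$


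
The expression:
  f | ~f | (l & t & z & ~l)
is always true.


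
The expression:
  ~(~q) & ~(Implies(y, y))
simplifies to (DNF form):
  False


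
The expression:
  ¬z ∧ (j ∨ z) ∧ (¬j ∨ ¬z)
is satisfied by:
  {j: True, z: False}


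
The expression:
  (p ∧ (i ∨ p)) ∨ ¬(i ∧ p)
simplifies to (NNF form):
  True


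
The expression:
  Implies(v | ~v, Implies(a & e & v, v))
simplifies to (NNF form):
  True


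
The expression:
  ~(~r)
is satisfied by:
  {r: True}


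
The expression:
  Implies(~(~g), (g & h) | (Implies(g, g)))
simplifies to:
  True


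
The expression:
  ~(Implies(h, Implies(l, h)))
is never true.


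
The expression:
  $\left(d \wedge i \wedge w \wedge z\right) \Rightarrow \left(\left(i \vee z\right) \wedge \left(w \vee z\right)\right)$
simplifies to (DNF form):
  $\text{True}$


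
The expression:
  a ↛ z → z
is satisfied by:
  {z: True, a: False}
  {a: False, z: False}
  {a: True, z: True}


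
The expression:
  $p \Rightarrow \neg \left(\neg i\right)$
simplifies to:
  $i \vee \neg p$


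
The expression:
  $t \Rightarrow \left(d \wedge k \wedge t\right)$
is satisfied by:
  {k: True, d: True, t: False}
  {k: True, d: False, t: False}
  {d: True, k: False, t: False}
  {k: False, d: False, t: False}
  {k: True, t: True, d: True}


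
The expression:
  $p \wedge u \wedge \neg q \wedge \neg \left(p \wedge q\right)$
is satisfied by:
  {p: True, u: True, q: False}


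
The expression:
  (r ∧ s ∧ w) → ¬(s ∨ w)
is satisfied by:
  {s: False, w: False, r: False}
  {r: True, s: False, w: False}
  {w: True, s: False, r: False}
  {r: True, w: True, s: False}
  {s: True, r: False, w: False}
  {r: True, s: True, w: False}
  {w: True, s: True, r: False}


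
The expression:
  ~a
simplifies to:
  ~a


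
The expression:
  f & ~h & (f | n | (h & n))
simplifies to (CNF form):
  f & ~h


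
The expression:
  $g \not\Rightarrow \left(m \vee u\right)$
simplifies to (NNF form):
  $g \wedge \neg m \wedge \neg u$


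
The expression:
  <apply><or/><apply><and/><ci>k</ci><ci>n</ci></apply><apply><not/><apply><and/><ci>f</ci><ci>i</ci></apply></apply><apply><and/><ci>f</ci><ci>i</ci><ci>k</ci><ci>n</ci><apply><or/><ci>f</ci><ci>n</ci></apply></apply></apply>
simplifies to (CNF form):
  <apply><and/><apply><or/><ci>k</ci><apply><not/><ci>f</ci></apply><apply><not/><ci>i</ci></apply></apply><apply><or/><ci>n</ci><apply><not/><ci>f</ci></apply><apply><not/><ci>i</ci></apply></apply></apply>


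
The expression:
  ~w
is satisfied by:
  {w: False}


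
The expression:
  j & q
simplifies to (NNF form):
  j & q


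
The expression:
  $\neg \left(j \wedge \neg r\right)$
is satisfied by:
  {r: True, j: False}
  {j: False, r: False}
  {j: True, r: True}


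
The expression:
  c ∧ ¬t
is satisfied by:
  {c: True, t: False}


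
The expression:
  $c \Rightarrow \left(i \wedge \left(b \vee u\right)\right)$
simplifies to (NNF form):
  $\left(b \wedge i\right) \vee \left(i \wedge u\right) \vee \neg c$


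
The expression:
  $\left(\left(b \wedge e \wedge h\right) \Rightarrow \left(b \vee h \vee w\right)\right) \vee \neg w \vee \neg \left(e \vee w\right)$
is always true.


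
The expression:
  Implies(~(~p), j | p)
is always true.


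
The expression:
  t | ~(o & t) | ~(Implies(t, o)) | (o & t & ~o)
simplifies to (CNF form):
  True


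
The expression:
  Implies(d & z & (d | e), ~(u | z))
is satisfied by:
  {z: False, d: False}
  {d: True, z: False}
  {z: True, d: False}


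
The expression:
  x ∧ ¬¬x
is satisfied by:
  {x: True}


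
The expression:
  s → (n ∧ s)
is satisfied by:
  {n: True, s: False}
  {s: False, n: False}
  {s: True, n: True}


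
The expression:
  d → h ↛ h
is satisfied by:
  {d: False}


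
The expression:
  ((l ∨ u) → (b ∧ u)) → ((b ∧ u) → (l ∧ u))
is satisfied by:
  {l: True, u: False, b: False}
  {u: False, b: False, l: False}
  {b: True, l: True, u: False}
  {b: True, u: False, l: False}
  {l: True, u: True, b: False}
  {u: True, l: False, b: False}
  {b: True, u: True, l: True}


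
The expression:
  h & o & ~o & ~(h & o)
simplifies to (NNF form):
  False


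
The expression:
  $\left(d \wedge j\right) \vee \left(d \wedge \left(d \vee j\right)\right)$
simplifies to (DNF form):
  $d$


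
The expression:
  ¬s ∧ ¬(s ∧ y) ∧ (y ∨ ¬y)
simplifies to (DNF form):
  ¬s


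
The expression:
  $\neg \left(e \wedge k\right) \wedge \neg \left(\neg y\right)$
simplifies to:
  $y \wedge \left(\neg e \vee \neg k\right)$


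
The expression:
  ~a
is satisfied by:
  {a: False}


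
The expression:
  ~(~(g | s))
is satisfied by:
  {g: True, s: True}
  {g: True, s: False}
  {s: True, g: False}


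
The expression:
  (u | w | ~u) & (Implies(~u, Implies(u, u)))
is always true.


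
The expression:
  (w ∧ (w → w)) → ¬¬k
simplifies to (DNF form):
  k ∨ ¬w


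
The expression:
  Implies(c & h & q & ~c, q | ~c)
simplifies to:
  True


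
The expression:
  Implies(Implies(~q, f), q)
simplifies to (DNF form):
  q | ~f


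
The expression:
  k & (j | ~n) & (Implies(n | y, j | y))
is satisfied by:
  {j: True, k: True, n: False}
  {k: True, n: False, j: False}
  {n: True, j: True, k: True}


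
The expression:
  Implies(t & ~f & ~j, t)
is always true.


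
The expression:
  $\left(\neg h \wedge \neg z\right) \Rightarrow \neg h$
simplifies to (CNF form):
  $\text{True}$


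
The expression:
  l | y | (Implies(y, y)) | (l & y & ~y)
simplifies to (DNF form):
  True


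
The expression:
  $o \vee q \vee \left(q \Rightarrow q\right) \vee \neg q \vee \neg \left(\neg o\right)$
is always true.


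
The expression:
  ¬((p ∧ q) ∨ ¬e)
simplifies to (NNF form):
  e ∧ (¬p ∨ ¬q)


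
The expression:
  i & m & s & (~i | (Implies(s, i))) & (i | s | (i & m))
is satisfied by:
  {m: True, s: True, i: True}


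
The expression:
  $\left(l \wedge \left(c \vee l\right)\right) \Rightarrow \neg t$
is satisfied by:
  {l: False, t: False}
  {t: True, l: False}
  {l: True, t: False}


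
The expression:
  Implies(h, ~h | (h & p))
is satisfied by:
  {p: True, h: False}
  {h: False, p: False}
  {h: True, p: True}


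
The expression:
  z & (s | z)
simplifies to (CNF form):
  z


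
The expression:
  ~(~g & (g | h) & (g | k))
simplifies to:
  g | ~h | ~k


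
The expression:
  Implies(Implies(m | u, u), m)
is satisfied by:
  {m: True}


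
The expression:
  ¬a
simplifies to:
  ¬a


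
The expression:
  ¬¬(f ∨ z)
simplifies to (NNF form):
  f ∨ z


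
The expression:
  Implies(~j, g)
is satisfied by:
  {g: True, j: True}
  {g: True, j: False}
  {j: True, g: False}


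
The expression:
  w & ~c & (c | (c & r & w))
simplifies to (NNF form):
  False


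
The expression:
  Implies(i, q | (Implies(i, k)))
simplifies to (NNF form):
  k | q | ~i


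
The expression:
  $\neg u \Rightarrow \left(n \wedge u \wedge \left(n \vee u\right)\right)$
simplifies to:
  $u$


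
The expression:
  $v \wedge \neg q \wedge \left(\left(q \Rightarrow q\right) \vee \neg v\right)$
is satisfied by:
  {v: True, q: False}


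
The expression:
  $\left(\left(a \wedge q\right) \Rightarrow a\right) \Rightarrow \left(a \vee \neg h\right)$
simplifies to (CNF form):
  $a \vee \neg h$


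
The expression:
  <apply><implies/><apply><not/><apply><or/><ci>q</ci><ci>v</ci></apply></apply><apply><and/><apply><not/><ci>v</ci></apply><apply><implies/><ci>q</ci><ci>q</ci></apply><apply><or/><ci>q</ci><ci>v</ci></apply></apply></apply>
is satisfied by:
  {q: True, v: True}
  {q: True, v: False}
  {v: True, q: False}


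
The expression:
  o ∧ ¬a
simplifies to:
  o ∧ ¬a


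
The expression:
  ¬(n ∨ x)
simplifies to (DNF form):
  ¬n ∧ ¬x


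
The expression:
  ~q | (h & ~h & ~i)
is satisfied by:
  {q: False}


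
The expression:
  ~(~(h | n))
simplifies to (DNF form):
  h | n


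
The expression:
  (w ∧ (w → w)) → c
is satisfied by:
  {c: True, w: False}
  {w: False, c: False}
  {w: True, c: True}


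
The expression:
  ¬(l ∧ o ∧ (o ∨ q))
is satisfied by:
  {l: False, o: False}
  {o: True, l: False}
  {l: True, o: False}


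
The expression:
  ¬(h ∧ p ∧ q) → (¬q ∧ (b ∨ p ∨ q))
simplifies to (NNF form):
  (b ∧ ¬q) ∨ (h ∧ p) ∨ (p ∧ ¬q)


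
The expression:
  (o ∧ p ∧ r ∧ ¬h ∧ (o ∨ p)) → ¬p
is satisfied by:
  {h: True, p: False, o: False, r: False}
  {r: False, p: False, h: False, o: False}
  {r: True, h: True, p: False, o: False}
  {r: True, p: False, h: False, o: False}
  {o: True, h: True, r: False, p: False}
  {o: True, r: False, p: False, h: False}
  {o: True, r: True, h: True, p: False}
  {o: True, r: True, p: False, h: False}
  {h: True, p: True, o: False, r: False}
  {p: True, o: False, h: False, r: False}
  {r: True, p: True, h: True, o: False}
  {r: True, p: True, o: False, h: False}
  {h: True, p: True, o: True, r: False}
  {p: True, o: True, r: False, h: False}
  {r: True, p: True, o: True, h: True}


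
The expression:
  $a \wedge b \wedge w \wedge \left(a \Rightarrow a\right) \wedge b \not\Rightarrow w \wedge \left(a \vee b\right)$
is never true.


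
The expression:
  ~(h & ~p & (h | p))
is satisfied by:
  {p: True, h: False}
  {h: False, p: False}
  {h: True, p: True}


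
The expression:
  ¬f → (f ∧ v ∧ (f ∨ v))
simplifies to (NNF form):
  f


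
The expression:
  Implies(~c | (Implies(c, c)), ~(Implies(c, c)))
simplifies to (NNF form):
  False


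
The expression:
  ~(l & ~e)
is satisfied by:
  {e: True, l: False}
  {l: False, e: False}
  {l: True, e: True}


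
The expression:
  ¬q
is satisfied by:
  {q: False}


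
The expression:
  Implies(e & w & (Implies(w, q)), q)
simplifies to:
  True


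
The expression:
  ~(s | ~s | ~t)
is never true.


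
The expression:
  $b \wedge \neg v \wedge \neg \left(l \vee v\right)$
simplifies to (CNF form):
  $b \wedge \neg l \wedge \neg v$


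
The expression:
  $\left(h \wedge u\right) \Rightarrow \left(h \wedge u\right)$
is always true.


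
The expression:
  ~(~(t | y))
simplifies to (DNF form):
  t | y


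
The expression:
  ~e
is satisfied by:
  {e: False}


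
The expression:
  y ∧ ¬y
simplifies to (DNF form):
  False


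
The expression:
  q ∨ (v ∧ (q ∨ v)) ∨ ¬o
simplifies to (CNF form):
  q ∨ v ∨ ¬o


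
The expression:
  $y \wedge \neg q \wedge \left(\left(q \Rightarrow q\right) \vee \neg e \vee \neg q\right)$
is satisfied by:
  {y: True, q: False}


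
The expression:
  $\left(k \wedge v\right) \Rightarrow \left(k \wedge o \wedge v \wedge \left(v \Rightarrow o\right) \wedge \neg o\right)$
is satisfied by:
  {k: False, v: False}
  {v: True, k: False}
  {k: True, v: False}


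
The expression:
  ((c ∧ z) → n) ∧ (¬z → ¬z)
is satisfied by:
  {n: True, c: False, z: False}
  {c: False, z: False, n: False}
  {n: True, z: True, c: False}
  {z: True, c: False, n: False}
  {n: True, c: True, z: False}
  {c: True, n: False, z: False}
  {n: True, z: True, c: True}


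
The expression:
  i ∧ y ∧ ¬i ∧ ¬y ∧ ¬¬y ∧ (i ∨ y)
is never true.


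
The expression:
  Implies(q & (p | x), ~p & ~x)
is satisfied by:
  {x: False, q: False, p: False}
  {p: True, x: False, q: False}
  {x: True, p: False, q: False}
  {p: True, x: True, q: False}
  {q: True, p: False, x: False}


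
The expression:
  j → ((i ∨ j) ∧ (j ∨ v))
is always true.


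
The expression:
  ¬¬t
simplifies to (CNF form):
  t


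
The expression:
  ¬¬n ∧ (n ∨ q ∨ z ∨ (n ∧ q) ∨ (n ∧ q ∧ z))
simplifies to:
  n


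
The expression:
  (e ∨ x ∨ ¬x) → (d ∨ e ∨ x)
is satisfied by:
  {x: True, d: True, e: True}
  {x: True, d: True, e: False}
  {x: True, e: True, d: False}
  {x: True, e: False, d: False}
  {d: True, e: True, x: False}
  {d: True, e: False, x: False}
  {e: True, d: False, x: False}


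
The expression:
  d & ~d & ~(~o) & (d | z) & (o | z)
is never true.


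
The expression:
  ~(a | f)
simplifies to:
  ~a & ~f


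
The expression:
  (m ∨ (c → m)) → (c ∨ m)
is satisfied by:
  {c: True, m: True}
  {c: True, m: False}
  {m: True, c: False}


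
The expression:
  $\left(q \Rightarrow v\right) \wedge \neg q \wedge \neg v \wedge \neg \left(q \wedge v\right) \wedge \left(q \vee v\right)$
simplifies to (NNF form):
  $\text{False}$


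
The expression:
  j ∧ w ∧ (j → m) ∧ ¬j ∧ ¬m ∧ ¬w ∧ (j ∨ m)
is never true.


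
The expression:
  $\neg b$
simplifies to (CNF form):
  $\neg b$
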